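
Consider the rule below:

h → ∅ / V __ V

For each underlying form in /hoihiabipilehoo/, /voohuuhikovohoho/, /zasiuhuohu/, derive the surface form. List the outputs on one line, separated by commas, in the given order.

/hoihiabipilehoo/: /h/ occurs between vowels /i/ and /i/, so it deletes. /h/ occurs between vowels /e/ and /o/, so it deletes. → [hoiiabipileoo].
/voohuuhikovohoho/: /h/ occurs between vowels /o/ and /u/, so it deletes. /h/ occurs between vowels /u/ and /i/, so it deletes. /h/ occurs between vowels /o/ and /o/, so it deletes. /h/ occurs between vowels /o/ and /o/, so it deletes. → [voouuikovooo].
/zasiuhuohu/: /h/ occurs between vowels /u/ and /u/, so it deletes. /h/ occurs between vowels /o/ and /u/, so it deletes. → [zasiuuou].

hoiiabipileoo, voouuikovooo, zasiuuou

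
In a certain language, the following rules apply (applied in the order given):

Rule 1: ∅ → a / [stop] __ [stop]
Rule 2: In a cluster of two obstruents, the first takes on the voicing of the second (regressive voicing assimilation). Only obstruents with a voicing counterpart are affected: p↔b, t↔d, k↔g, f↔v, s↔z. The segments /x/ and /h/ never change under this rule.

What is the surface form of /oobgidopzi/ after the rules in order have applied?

Rule 1 (stop-cluster a-epenthesis): /b/ and /g/ form a stop–stop cluster, so [a] is inserted between them. /oobgidopzi/ → oobagidopzi.
Rule 2 (regressive voicing assimilation): /p/ precedes the voiced obstruent /z/, so it voices to [b] by assimilation. /oobagidopzi/ → oobagidobzi.

oobagidobzi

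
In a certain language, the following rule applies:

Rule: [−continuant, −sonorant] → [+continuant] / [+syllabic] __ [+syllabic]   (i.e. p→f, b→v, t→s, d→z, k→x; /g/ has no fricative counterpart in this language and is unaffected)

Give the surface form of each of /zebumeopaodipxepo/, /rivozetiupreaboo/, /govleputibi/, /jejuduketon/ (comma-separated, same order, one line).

zevumeofaozipxefo, rivozesiupreavoo, govlefusivi, jejuzuxeson

/zebumeopaodipxepo/: /b/ is a stop between vowels /e/ and /u/, so it spirantizes to the fricative [v]. /p/ is a stop between vowels /o/ and /a/, so it spirantizes to the fricative [f]. /d/ is a stop between vowels /o/ and /i/, so it spirantizes to the fricative [z]. /p/ is a stop between vowels /e/ and /o/, so it spirantizes to the fricative [f]. → [zevumeofaozipxefo].
/rivozetiupreaboo/: /t/ is a stop between vowels /e/ and /i/, so it spirantizes to the fricative [s]. /b/ is a stop between vowels /a/ and /o/, so it spirantizes to the fricative [v]. → [rivozesiupreavoo].
/govleputibi/: /p/ is a stop between vowels /e/ and /u/, so it spirantizes to the fricative [f]. /t/ is a stop between vowels /u/ and /i/, so it spirantizes to the fricative [s]. /b/ is a stop between vowels /i/ and /i/, so it spirantizes to the fricative [v]. → [govlefusivi].
/jejuduketon/: /d/ is a stop between vowels /u/ and /u/, so it spirantizes to the fricative [z]. /k/ is a stop between vowels /u/ and /e/, so it spirantizes to the fricative [x]. /t/ is a stop between vowels /e/ and /o/, so it spirantizes to the fricative [s]. → [jejuzuxeson].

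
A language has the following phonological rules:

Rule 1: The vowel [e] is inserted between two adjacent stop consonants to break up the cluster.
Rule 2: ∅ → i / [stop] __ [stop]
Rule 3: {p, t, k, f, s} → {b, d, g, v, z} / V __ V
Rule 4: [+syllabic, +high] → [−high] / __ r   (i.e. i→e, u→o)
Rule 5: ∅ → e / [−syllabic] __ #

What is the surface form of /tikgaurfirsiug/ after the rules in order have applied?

tigegaorfersiuge

Rule 1 (stop-cluster e-epenthesis): /k/ and /g/ form a stop–stop cluster, so [e] is inserted between them. /tikgaurfirsiug/ → tikegaurfirsiug.
Rule 2 (stop-cluster i-epenthesis): no segment meets the environment; /tikegaurfirsiug/ is unchanged.
Rule 3 (intervocalic voicing): /k/ is a voiceless obstruent between vowels /i/ and /e/, so it voices to [g]. /tikegaurfirsiug/ → tigegaurfirsiug.
Rule 4 (pre-rhotic lowering): /u/ is a high vowel immediately before /r/, so it lowers to [o]. /i/ is a high vowel immediately before /r/, so it lowers to [e]. /tigegaurfirsiug/ → tigegaorfersiug.
Rule 5 (final e-epenthesis): the form ends in the consonant /g/, so [e] is inserted word-finally. /tigegaorfersiug/ → tigegaorfersiuge.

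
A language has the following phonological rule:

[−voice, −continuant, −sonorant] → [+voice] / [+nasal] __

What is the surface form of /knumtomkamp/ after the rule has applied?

/t/ is a voiceless stop immediately after the nasal /m/, so it voices to [d].
/k/ is a voiceless stop immediately after the nasal /m/, so it voices to [g].
/p/ is a voiceless stop immediately after the nasal /m/, so it voices to [b].
The other instance of /k/ does not occur in the required environment and remains unchanged.
Surface form: [knumdomgamb].

knumdomgamb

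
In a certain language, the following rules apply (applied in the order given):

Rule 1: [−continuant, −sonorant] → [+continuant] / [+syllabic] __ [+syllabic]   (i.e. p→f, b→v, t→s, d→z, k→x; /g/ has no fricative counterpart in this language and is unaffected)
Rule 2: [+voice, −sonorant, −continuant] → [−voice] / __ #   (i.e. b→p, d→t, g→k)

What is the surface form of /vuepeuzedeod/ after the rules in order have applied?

vuefeuzezeot

Rule 1 (intervocalic spirantization): /p/ is a stop between vowels /e/ and /e/, so it spirantizes to the fricative [f]. /d/ is a stop between vowels /e/ and /e/, so it spirantizes to the fricative [z]. /vuepeuzedeod/ → vuefeuzezeod.
Rule 2 (final devoicing): /d/ is a voiced stop in word-final position, so it devoices to [t]. /vuefeuzezeod/ → vuefeuzezeot.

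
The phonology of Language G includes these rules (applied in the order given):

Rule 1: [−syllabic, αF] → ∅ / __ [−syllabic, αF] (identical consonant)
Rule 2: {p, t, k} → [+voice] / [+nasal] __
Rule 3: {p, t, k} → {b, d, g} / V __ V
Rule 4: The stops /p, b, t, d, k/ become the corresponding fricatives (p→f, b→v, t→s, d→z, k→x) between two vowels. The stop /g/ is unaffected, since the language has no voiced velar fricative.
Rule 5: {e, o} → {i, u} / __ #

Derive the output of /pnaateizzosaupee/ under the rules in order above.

Rule 1 (degemination): /zz/ is a geminate; the first /z/ deletes. /pnaateizzosaupee/ → pnaateizosaupee.
Rule 2 (post-nasal voicing): no segment meets the environment; /pnaateizosaupee/ is unchanged.
Rule 3 (intervocalic voicing): /t/ is a voiceless stop between vowels /a/ and /e/, so it voices to [d]. /p/ is a voiceless stop between vowels /u/ and /e/, so it voices to [b]. /pnaateizosaupee/ → pnaadeizosaubee.
Rule 4 (intervocalic spirantization): /d/ is a stop between vowels /a/ and /e/, so it spirantizes to the fricative [z]. /b/ is a stop between vowels /u/ and /e/, so it spirantizes to the fricative [v]. /pnaadeizosaubee/ → pnaazeizosauvee.
Rule 5 (final vowel raising): /e/ is a mid vowel in word-final position, so it raises to [i]. /pnaazeizosauvee/ → pnaazeizosauvei.

pnaazeizosauvei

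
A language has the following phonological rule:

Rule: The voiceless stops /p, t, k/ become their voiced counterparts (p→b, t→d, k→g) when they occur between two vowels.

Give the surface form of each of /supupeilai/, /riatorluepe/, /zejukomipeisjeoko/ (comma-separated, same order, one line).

sububeilai, riadorluebe, zejugomibeisjeogo

/supupeilai/: /p/ is a voiceless stop between vowels /u/ and /u/, so it voices to [b]. /p/ is a voiceless stop between vowels /u/ and /e/, so it voices to [b]. → [sububeilai].
/riatorluepe/: /t/ is a voiceless stop between vowels /a/ and /o/, so it voices to [d]. /p/ is a voiceless stop between vowels /e/ and /e/, so it voices to [b]. → [riadorluebe].
/zejukomipeisjeoko/: /k/ is a voiceless stop between vowels /u/ and /o/, so it voices to [g]. /p/ is a voiceless stop between vowels /i/ and /e/, so it voices to [b]. /k/ is a voiceless stop between vowels /o/ and /o/, so it voices to [g]. → [zejugomibeisjeogo].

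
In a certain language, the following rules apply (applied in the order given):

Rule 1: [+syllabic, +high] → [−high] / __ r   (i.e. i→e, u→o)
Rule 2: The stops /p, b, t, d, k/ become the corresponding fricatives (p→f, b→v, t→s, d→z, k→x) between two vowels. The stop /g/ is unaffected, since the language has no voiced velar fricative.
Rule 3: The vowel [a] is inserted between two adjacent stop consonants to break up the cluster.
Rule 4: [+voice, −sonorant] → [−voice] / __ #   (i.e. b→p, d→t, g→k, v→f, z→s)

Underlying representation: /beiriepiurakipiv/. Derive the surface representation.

beeriefioraxifif

Rule 1 (pre-rhotic lowering): /i/ is a high vowel immediately before /r/, so it lowers to [e]. /u/ is a high vowel immediately before /r/, so it lowers to [o]. /beiriepiurakipiv/ → beeriepiorakipiv.
Rule 2 (intervocalic spirantization): /p/ is a stop between vowels /e/ and /i/, so it spirantizes to the fricative [f]. /k/ is a stop between vowels /a/ and /i/, so it spirantizes to the fricative [x]. /p/ is a stop between vowels /i/ and /i/, so it spirantizes to the fricative [f]. /beeriepiorakipiv/ → beeriefioraxifiv.
Rule 3 (stop-cluster a-epenthesis): no segment meets the environment; /beeriefioraxifiv/ is unchanged.
Rule 4 (final devoicing): /v/ is a voiced obstruent in word-final position, so it devoices to [f]. /beeriefioraxifiv/ → beeriefioraxifif.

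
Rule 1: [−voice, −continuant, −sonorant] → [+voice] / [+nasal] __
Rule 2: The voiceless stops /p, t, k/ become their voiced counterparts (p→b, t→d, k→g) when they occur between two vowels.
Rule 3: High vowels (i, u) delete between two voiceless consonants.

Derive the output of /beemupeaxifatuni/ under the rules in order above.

beemubeaxfaduni

Rule 1 (post-nasal voicing): no segment meets the environment; /beemupeaxifatuni/ is unchanged.
Rule 2 (intervocalic voicing): /p/ is a voiceless stop between vowels /u/ and /e/, so it voices to [b]. /t/ is a voiceless stop between vowels /a/ and /u/, so it voices to [d]. /beemupeaxifatuni/ → beemubeaxifaduni.
Rule 3 (high vowel syncope): /i/ is a high vowel flanked by voiceless consonants /x/ and /f/, so it deletes. /beemubeaxifaduni/ → beemubeaxfaduni.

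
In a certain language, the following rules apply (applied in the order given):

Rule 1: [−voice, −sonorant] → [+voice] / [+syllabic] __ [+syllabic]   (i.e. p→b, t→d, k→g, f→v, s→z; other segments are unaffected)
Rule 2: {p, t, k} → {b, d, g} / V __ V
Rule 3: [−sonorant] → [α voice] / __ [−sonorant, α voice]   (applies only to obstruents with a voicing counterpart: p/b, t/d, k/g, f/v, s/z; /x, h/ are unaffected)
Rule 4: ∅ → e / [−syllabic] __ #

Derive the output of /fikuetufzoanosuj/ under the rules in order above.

figueduvzoanozuje

Rule 1 (intervocalic voicing): /k/ is a voiceless obstruent between vowels /i/ and /u/, so it voices to [g]. /t/ is a voiceless obstruent between vowels /e/ and /u/, so it voices to [d]. /s/ is a voiceless obstruent between vowels /o/ and /u/, so it voices to [z]. /fikuetufzoanosuj/ → figuedufzoanozuj.
Rule 2 (intervocalic voicing): no segment meets the environment; /figuedufzoanozuj/ is unchanged.
Rule 3 (regressive voicing assimilation): /f/ precedes the voiced obstruent /z/, so it voices to [v] by assimilation. /figuedufzoanozuj/ → figueduvzoanozuj.
Rule 4 (final e-epenthesis): the form ends in the consonant /j/, so [e] is inserted word-finally. /figueduvzoanozuj/ → figueduvzoanozuje.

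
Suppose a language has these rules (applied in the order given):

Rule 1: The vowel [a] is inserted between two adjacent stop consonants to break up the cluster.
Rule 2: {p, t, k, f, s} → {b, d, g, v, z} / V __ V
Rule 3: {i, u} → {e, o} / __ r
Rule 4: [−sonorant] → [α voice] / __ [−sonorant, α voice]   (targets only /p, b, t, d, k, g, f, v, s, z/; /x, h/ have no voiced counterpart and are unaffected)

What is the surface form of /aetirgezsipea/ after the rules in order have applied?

aedergessibea

Rule 1 (stop-cluster a-epenthesis): no segment meets the environment; /aetirgezsipea/ is unchanged.
Rule 2 (intervocalic voicing): /t/ is a voiceless obstruent between vowels /e/ and /i/, so it voices to [d]. /p/ is a voiceless obstruent between vowels /i/ and /e/, so it voices to [b]. /aetirgezsipea/ → aedirgezsibea.
Rule 3 (pre-rhotic lowering): /i/ is a high vowel immediately before /r/, so it lowers to [e]. /aedirgezsibea/ → aedergezsibea.
Rule 4 (regressive voicing assimilation): /z/ precedes the voiceless obstruent /s/, so it devoices to [s] by assimilation. /aedergezsibea/ → aedergessibea.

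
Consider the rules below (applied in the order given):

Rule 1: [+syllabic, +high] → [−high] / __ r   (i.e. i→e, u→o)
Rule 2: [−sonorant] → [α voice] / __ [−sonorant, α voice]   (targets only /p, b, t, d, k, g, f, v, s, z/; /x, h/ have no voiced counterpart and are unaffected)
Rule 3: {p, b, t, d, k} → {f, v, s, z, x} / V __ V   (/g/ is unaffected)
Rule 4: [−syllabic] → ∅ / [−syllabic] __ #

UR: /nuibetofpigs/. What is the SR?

Rule 1 (pre-rhotic lowering): no segment meets the environment; /nuibetofpigs/ is unchanged.
Rule 2 (regressive voicing assimilation): /g/ precedes the voiceless obstruent /s/, so it devoices to [k] by assimilation. /nuibetofpigs/ → nuibetofpiks.
Rule 3 (intervocalic spirantization): /b/ is a stop between vowels /i/ and /e/, so it spirantizes to the fricative [v]. /t/ is a stop between vowels /e/ and /o/, so it spirantizes to the fricative [s]. /nuibetofpiks/ → nuivesofpiks.
Rule 4 (final cluster simplification): /s/ is the second consonant of a word-final cluster /ks/, so it deletes. /nuivesofpiks/ → nuivesofpik.

nuivesofpik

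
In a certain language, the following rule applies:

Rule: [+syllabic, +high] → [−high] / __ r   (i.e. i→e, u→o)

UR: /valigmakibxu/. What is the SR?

No segment of /valigmakibxu/ meets the structural description of the rule, so the form surfaces unchanged.

valigmakibxu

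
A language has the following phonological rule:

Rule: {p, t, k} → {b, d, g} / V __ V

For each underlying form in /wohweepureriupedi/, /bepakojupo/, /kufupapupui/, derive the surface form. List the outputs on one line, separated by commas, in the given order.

/wohweepureriupedi/: /p/ is a voiceless stop between vowels /e/ and /u/, so it voices to [b]. /p/ is a voiceless stop between vowels /u/ and /e/, so it voices to [b]. → [wohweebureriubedi].
/bepakojupo/: /p/ is a voiceless stop between vowels /e/ and /a/, so it voices to [b]. /k/ is a voiceless stop between vowels /a/ and /o/, so it voices to [g]. /p/ is a voiceless stop between vowels /u/ and /o/, so it voices to [b]. → [bebagojubo].
/kufupapupui/: /p/ is a voiceless stop between vowels /u/ and /a/, so it voices to [b]. /p/ is a voiceless stop between vowels /a/ and /u/, so it voices to [b]. /p/ is a voiceless stop between vowels /u/ and /u/, so it voices to [b]. → [kufubabubui].

wohweebureriubedi, bebagojubo, kufubabubui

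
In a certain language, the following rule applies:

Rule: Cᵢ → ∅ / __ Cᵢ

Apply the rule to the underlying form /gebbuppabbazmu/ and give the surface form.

gebupabazmu

/bb/ is a geminate; the first /b/ deletes.
/pp/ is a geminate; the first /p/ deletes.
/bb/ is a geminate; the first /b/ deletes.
Surface form: [gebupabazmu].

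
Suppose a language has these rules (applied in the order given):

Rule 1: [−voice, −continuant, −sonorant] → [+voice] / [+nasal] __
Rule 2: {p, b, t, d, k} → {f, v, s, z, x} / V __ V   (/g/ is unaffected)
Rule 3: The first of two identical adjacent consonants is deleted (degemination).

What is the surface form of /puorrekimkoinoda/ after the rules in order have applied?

Rule 1 (post-nasal voicing): /k/ is a voiceless stop immediately after the nasal /m/, so it voices to [g]. /puorrekimkoinoda/ → puorrekimgoinoda.
Rule 2 (intervocalic spirantization): /k/ is a stop between vowels /e/ and /i/, so it spirantizes to the fricative [x]. /d/ is a stop between vowels /o/ and /a/, so it spirantizes to the fricative [z]. /puorrekimgoinoda/ → puorreximgoinoza.
Rule 3 (degemination): /rr/ is a geminate; the first /r/ deletes. /puorreximgoinoza/ → puoreximgoinoza.

puoreximgoinoza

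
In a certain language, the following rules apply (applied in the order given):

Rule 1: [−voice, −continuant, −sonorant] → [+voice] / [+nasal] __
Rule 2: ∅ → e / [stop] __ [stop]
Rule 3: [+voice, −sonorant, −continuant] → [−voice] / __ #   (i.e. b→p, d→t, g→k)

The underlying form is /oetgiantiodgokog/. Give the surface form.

oetegiandiodegokok

Rule 1 (post-nasal voicing): /t/ is a voiceless stop immediately after the nasal /n/, so it voices to [d]. /oetgiantiodgokog/ → oetgiandiodgokog.
Rule 2 (stop-cluster e-epenthesis): /t/ and /g/ form a stop–stop cluster, so [e] is inserted between them. /d/ and /g/ form a stop–stop cluster, so [e] is inserted between them. /oetgiandiodgokog/ → oetegiandiodegokog.
Rule 3 (final devoicing): /g/ is a voiced stop in word-final position, so it devoices to [k]. /oetegiandiodegokog/ → oetegiandiodegokok.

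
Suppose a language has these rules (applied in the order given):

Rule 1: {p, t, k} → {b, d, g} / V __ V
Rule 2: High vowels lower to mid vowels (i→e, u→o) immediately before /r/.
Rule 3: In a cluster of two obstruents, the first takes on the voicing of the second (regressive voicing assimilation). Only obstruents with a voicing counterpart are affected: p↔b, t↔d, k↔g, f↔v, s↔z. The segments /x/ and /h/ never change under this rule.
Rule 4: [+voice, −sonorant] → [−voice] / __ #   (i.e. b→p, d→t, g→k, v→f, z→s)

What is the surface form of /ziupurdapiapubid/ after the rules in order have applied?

ziubordabiabubit

Rule 1 (intervocalic voicing): /p/ is a voiceless stop between vowels /u/ and /u/, so it voices to [b]. /p/ is a voiceless stop between vowels /a/ and /i/, so it voices to [b]. /p/ is a voiceless stop between vowels /a/ and /u/, so it voices to [b]. /ziupurdapiapubid/ → ziuburdabiabubid.
Rule 2 (pre-rhotic lowering): /u/ is a high vowel immediately before /r/, so it lowers to [o]. /ziuburdabiabubid/ → ziubordabiabubid.
Rule 3 (regressive voicing assimilation): no segment meets the environment; /ziubordabiabubid/ is unchanged.
Rule 4 (final devoicing): /d/ is a voiced obstruent in word-final position, so it devoices to [t]. /ziubordabiabubid/ → ziubordabiabubit.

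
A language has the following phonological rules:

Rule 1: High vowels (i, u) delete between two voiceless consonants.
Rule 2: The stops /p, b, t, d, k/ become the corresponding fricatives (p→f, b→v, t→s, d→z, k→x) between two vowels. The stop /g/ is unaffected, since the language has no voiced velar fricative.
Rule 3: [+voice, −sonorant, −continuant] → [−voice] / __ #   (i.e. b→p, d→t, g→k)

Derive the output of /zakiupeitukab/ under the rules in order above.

Rule 1 (high vowel syncope): /u/ is a high vowel flanked by voiceless consonants /t/ and /k/, so it deletes. /zakiupeitukab/ → zakiupeitkab.
Rule 2 (intervocalic spirantization): /k/ is a stop between vowels /a/ and /i/, so it spirantizes to the fricative [x]. /p/ is a stop between vowels /u/ and /e/, so it spirantizes to the fricative [f]. /zakiupeitkab/ → zaxiufeitkab.
Rule 3 (final devoicing): /b/ is a voiced stop in word-final position, so it devoices to [p]. /zaxiufeitkab/ → zaxiufeitkap.

zaxiufeitkap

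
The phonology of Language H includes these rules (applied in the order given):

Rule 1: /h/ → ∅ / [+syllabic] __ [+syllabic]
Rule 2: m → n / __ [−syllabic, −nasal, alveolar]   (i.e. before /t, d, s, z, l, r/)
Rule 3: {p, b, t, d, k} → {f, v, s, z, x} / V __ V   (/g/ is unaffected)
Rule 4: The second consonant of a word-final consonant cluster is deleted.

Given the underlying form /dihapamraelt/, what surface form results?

Rule 1 (intervocalic h-deletion): /h/ occurs between vowels /i/ and /a/, so it deletes. /dihapamraelt/ → diapamraelt.
Rule 2 (nasal place assimilation): /m/ precedes the alveolar consonant /r/, so it assimilates in place to [n]. /diapamraelt/ → diapanraelt.
Rule 3 (intervocalic spirantization): /p/ is a stop between vowels /a/ and /a/, so it spirantizes to the fricative [f]. /diapanraelt/ → diafanraelt.
Rule 4 (final cluster simplification): /t/ is the second consonant of a word-final cluster /lt/, so it deletes. /diafanraelt/ → diafanrael.

diafanrael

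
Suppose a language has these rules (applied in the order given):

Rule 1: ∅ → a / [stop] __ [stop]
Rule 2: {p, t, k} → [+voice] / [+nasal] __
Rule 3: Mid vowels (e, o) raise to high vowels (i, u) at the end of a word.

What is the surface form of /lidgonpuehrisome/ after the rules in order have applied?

lidagonbuehrisomi

Rule 1 (stop-cluster a-epenthesis): /d/ and /g/ form a stop–stop cluster, so [a] is inserted between them. /lidgonpuehrisome/ → lidagonpuehrisome.
Rule 2 (post-nasal voicing): /p/ is a voiceless stop immediately after the nasal /n/, so it voices to [b]. /lidagonpuehrisome/ → lidagonbuehrisome.
Rule 3 (final vowel raising): /e/ is a mid vowel in word-final position, so it raises to [i]. /lidagonbuehrisome/ → lidagonbuehrisomi.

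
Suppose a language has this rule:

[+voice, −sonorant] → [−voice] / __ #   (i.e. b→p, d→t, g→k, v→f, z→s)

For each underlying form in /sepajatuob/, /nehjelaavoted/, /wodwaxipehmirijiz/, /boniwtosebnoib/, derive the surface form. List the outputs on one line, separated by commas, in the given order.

/sepajatuob/: /b/ is a voiced obstruent in word-final position, so it devoices to [p]. → [sepajatuop].
/nehjelaavoted/: /d/ is a voiced obstruent in word-final position, so it devoices to [t]. → [nehjelaavotet].
/wodwaxipehmirijiz/: /z/ is a voiced obstruent in word-final position, so it devoices to [s]. → [wodwaxipehmirijis].
/boniwtosebnoib/: /b/ is a voiced obstruent in word-final position, so it devoices to [p]. → [boniwtosebnoip].

sepajatuop, nehjelaavotet, wodwaxipehmirijis, boniwtosebnoip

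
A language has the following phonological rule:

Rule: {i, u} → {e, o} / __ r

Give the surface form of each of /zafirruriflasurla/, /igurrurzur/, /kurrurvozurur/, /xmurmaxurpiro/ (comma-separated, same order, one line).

zaferroriflasorla, igorrorzor, korrorvozoror, xmormaxorpero

/zafirruriflasurla/: /i/ is a high vowel immediately before /r/, so it lowers to [e]. /u/ is a high vowel immediately before /r/, so it lowers to [o]. /u/ is a high vowel immediately before /r/, so it lowers to [o]. → [zaferroriflasorla].
/igurrurzur/: /u/ is a high vowel immediately before /r/, so it lowers to [o]. /u/ is a high vowel immediately before /r/, so it lowers to [o]. /u/ is a high vowel immediately before /r/, so it lowers to [o]. → [igorrorzor].
/kurrurvozurur/: /u/ is a high vowel immediately before /r/, so it lowers to [o]. /u/ is a high vowel immediately before /r/, so it lowers to [o]. /u/ is a high vowel immediately before /r/, so it lowers to [o]. /u/ is a high vowel immediately before /r/, so it lowers to [o]. → [korrorvozoror].
/xmurmaxurpiro/: /u/ is a high vowel immediately before /r/, so it lowers to [o]. /u/ is a high vowel immediately before /r/, so it lowers to [o]. /i/ is a high vowel immediately before /r/, so it lowers to [e]. → [xmormaxorpero].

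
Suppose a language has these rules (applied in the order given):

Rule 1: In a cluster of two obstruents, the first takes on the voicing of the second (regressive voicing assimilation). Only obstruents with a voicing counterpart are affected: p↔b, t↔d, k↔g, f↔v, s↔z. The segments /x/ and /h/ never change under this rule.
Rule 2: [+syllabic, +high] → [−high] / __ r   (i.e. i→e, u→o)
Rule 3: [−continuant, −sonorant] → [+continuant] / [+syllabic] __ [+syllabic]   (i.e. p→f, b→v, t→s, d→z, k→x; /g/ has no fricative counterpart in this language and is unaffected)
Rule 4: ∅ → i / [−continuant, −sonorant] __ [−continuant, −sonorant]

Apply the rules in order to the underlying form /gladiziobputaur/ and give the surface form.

Rule 1 (regressive voicing assimilation): /b/ precedes the voiceless obstruent /p/, so it devoices to [p] by assimilation. /gladiziobputaur/ → gladiziopputaur.
Rule 2 (pre-rhotic lowering): /u/ is a high vowel immediately before /r/, so it lowers to [o]. /gladiziopputaur/ → gladiziopputaor.
Rule 3 (intervocalic spirantization): /d/ is a stop between vowels /a/ and /i/, so it spirantizes to the fricative [z]. /t/ is a stop between vowels /u/ and /a/, so it spirantizes to the fricative [s]. /gladiziopputaor/ → glazizioppusaor.
Rule 4 (stop-cluster i-epenthesis): /p/ and /p/ form a stop–stop cluster, so [i] is inserted between them. /glazizioppusaor/ → glaziziopipusaor.

glaziziopipusaor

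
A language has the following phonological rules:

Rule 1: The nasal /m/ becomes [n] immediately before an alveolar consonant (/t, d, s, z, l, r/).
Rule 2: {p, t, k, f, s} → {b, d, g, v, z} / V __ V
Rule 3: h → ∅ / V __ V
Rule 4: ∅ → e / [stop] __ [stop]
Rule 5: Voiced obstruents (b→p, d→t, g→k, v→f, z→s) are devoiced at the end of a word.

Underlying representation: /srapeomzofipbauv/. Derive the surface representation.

srabeonzovipebauf

Rule 1 (nasal place assimilation): /m/ precedes the alveolar consonant /z/, so it assimilates in place to [n]. /srapeomzofipbauv/ → srapeonzofipbauv.
Rule 2 (intervocalic voicing): /p/ is a voiceless obstruent between vowels /a/ and /e/, so it voices to [b]. /f/ is a voiceless obstruent between vowels /o/ and /i/, so it voices to [v]. /srapeonzofipbauv/ → srabeonzovipbauv.
Rule 3 (intervocalic h-deletion): no segment meets the environment; /srabeonzovipbauv/ is unchanged.
Rule 4 (stop-cluster e-epenthesis): /p/ and /b/ form a stop–stop cluster, so [e] is inserted between them. /srabeonzovipbauv/ → srabeonzovipebauv.
Rule 5 (final devoicing): /v/ is a voiced obstruent in word-final position, so it devoices to [f]. /srabeonzovipebauv/ → srabeonzovipebauf.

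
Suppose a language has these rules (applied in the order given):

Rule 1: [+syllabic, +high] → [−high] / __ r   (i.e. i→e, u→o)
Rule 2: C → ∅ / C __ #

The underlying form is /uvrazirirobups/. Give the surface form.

uvrazererobup

Rule 1 (pre-rhotic lowering): /i/ is a high vowel immediately before /r/, so it lowers to [e]. /i/ is a high vowel immediately before /r/, so it lowers to [e]. /uvrazirirobups/ → uvrazererobups.
Rule 2 (final cluster simplification): /s/ is the second consonant of a word-final cluster /ps/, so it deletes. /uvrazererobups/ → uvrazererobup.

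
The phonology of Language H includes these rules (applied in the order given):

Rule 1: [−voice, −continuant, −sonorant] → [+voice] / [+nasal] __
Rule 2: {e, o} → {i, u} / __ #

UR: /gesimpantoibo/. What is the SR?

gesimbandoibu

Rule 1 (post-nasal voicing): /p/ is a voiceless stop immediately after the nasal /m/, so it voices to [b]. /t/ is a voiceless stop immediately after the nasal /n/, so it voices to [d]. /gesimpantoibo/ → gesimbandoibo.
Rule 2 (final vowel raising): /o/ is a mid vowel in word-final position, so it raises to [u]. /gesimbandoibo/ → gesimbandoibu.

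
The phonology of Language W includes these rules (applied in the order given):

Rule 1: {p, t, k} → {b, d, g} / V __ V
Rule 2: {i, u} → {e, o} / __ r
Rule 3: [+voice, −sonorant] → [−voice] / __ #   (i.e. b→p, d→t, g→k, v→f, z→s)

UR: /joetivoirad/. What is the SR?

Rule 1 (intervocalic voicing): /t/ is a voiceless stop between vowels /e/ and /i/, so it voices to [d]. /joetivoirad/ → joedivoirad.
Rule 2 (pre-rhotic lowering): /i/ is a high vowel immediately before /r/, so it lowers to [e]. /joedivoirad/ → joedivoerad.
Rule 3 (final devoicing): /d/ is a voiced obstruent in word-final position, so it devoices to [t]. /joedivoerad/ → joedivoerat.

joedivoerat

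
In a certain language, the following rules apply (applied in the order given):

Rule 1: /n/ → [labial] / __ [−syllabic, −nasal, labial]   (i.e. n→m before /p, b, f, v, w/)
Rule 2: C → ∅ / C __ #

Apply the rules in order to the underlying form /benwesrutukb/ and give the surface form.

Rule 1 (nasal place assimilation): /n/ precedes the labial consonant /w/, so it assimilates in place to [m]. /benwesrutukb/ → bemwesrutukb.
Rule 2 (final cluster simplification): /b/ is the second consonant of a word-final cluster /kb/, so it deletes. /bemwesrutukb/ → bemwesrutuk.

bemwesrutuk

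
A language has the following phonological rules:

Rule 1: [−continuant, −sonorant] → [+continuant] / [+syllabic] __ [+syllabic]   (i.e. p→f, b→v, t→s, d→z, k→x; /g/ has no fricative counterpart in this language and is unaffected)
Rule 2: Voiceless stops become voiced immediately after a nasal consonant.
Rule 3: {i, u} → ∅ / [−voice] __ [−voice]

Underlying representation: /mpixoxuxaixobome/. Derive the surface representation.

Rule 1 (intervocalic spirantization): /b/ is a stop between vowels /o/ and /o/, so it spirantizes to the fricative [v]. /mpixoxuxaixobome/ → mpixoxuxaixovome.
Rule 2 (post-nasal voicing): /p/ is a voiceless stop immediately after the nasal /m/, so it voices to [b]. /mpixoxuxaixovome/ → mbixoxuxaixovome.
Rule 3 (high vowel syncope): /u/ is a high vowel flanked by voiceless consonants /x/ and /x/, so it deletes. /mbixoxuxaixovome/ → mbixoxxaixovome.

mbixoxxaixovome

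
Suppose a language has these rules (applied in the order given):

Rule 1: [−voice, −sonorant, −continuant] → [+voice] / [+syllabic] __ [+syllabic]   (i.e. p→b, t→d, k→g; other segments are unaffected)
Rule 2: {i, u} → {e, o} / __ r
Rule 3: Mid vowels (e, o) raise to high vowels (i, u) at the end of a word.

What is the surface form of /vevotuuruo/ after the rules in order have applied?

Rule 1 (intervocalic voicing): /t/ is a voiceless stop between vowels /o/ and /u/, so it voices to [d]. /vevotuuruo/ → vevoduuruo.
Rule 2 (pre-rhotic lowering): /u/ is a high vowel immediately before /r/, so it lowers to [o]. /vevoduuruo/ → vevoduoruo.
Rule 3 (final vowel raising): /o/ is a mid vowel in word-final position, so it raises to [u]. /vevoduoruo/ → vevoduoruu.

vevoduoruu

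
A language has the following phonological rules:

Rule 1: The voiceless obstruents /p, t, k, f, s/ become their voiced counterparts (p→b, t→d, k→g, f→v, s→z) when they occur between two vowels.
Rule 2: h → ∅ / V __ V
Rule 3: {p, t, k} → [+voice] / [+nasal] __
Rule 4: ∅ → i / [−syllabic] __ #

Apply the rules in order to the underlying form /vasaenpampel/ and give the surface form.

vazaenbambeli

Rule 1 (intervocalic voicing): /s/ is a voiceless obstruent between vowels /a/ and /a/, so it voices to [z]. /vasaenpampel/ → vazaenpampel.
Rule 2 (intervocalic h-deletion): no segment meets the environment; /vazaenpampel/ is unchanged.
Rule 3 (post-nasal voicing): /p/ is a voiceless stop immediately after the nasal /n/, so it voices to [b]. /p/ is a voiceless stop immediately after the nasal /m/, so it voices to [b]. /vazaenpampel/ → vazaenbambel.
Rule 4 (final i-epenthesis): the form ends in the consonant /l/, so [i] is inserted word-finally. /vazaenbambel/ → vazaenbambeli.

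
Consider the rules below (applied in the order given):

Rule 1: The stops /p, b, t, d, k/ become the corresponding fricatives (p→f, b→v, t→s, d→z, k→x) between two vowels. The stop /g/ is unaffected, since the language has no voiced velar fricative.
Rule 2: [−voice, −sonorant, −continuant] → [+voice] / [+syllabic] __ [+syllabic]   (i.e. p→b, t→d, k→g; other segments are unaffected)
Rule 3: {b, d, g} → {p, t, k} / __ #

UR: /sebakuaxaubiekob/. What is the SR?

Rule 1 (intervocalic spirantization): /b/ is a stop between vowels /e/ and /a/, so it spirantizes to the fricative [v]. /k/ is a stop between vowels /a/ and /u/, so it spirantizes to the fricative [x]. /b/ is a stop between vowels /u/ and /i/, so it spirantizes to the fricative [v]. /k/ is a stop between vowels /e/ and /o/, so it spirantizes to the fricative [x]. /sebakuaxaubiekob/ → sevaxuaxauviexob.
Rule 2 (intervocalic voicing): no segment meets the environment; /sevaxuaxauviexob/ is unchanged.
Rule 3 (final devoicing): /b/ is a voiced stop in word-final position, so it devoices to [p]. /sevaxuaxauviexob/ → sevaxuaxauviexop.

sevaxuaxauviexop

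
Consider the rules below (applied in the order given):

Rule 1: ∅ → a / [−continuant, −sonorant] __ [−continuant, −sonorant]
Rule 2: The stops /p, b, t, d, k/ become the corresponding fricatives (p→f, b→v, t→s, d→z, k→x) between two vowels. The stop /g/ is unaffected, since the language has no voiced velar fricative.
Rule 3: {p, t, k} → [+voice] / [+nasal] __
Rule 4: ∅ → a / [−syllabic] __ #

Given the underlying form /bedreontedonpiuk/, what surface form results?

Rule 1 (stop-cluster a-epenthesis): no segment meets the environment; /bedreontedonpiuk/ is unchanged.
Rule 2 (intervocalic spirantization): /d/ is a stop between vowels /e/ and /o/, so it spirantizes to the fricative [z]. /bedreontedonpiuk/ → bedreontezonpiuk.
Rule 3 (post-nasal voicing): /t/ is a voiceless stop immediately after the nasal /n/, so it voices to [d]. /p/ is a voiceless stop immediately after the nasal /n/, so it voices to [b]. /bedreontezonpiuk/ → bedreondezonbiuk.
Rule 4 (final a-epenthesis): the form ends in the consonant /k/, so [a] is inserted word-finally. /bedreondezonbiuk/ → bedreondezonbiuka.

bedreondezonbiuka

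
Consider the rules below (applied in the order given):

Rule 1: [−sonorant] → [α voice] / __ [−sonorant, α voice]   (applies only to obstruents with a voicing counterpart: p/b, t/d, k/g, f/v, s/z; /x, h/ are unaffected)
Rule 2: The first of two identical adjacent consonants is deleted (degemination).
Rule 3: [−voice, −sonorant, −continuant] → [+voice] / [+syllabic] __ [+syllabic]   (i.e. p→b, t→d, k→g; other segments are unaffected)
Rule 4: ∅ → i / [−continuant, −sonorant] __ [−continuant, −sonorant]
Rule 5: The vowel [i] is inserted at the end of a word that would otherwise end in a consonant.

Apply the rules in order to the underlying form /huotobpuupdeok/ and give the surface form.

Rule 1 (regressive voicing assimilation): /b/ precedes the voiceless obstruent /p/, so it devoices to [p] by assimilation. /p/ precedes the voiced obstruent /d/, so it voices to [b] by assimilation. /huotobpuupdeok/ → huotoppuubdeok.
Rule 2 (degemination): /pp/ is a geminate; the first /p/ deletes. /huotoppuubdeok/ → huotopuubdeok.
Rule 3 (intervocalic voicing): /t/ is a voiceless stop between vowels /o/ and /o/, so it voices to [d]. /p/ is a voiceless stop between vowels /o/ and /u/, so it voices to [b]. /huotopuubdeok/ → huodobuubdeok.
Rule 4 (stop-cluster i-epenthesis): /b/ and /d/ form a stop–stop cluster, so [i] is inserted between them. /huodobuubdeok/ → huodobuubideok.
Rule 5 (final i-epenthesis): the form ends in the consonant /k/, so [i] is inserted word-finally. /huodobuubideok/ → huodobuubideoki.

huodobuubideoki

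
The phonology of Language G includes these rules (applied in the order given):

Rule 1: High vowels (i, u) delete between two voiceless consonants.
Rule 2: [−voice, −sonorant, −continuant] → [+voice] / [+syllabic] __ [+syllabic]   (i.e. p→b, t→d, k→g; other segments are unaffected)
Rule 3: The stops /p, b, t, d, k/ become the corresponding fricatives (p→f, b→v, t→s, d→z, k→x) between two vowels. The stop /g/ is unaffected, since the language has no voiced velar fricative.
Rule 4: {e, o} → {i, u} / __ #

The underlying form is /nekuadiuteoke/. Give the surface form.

neguaziuzeogi

Rule 1 (high vowel syncope): no segment meets the environment; /nekuadiuteoke/ is unchanged.
Rule 2 (intervocalic voicing): /k/ is a voiceless stop between vowels /e/ and /u/, so it voices to [g]. /t/ is a voiceless stop between vowels /u/ and /e/, so it voices to [d]. /k/ is a voiceless stop between vowels /o/ and /e/, so it voices to [g]. /nekuadiuteoke/ → neguadiudeoge.
Rule 3 (intervocalic spirantization): /d/ is a stop between vowels /a/ and /i/, so it spirantizes to the fricative [z]. /d/ is a stop between vowels /u/ and /e/, so it spirantizes to the fricative [z]. /neguadiudeoge/ → neguaziuzeoge.
Rule 4 (final vowel raising): /e/ is a mid vowel in word-final position, so it raises to [i]. /neguaziuzeoge/ → neguaziuzeogi.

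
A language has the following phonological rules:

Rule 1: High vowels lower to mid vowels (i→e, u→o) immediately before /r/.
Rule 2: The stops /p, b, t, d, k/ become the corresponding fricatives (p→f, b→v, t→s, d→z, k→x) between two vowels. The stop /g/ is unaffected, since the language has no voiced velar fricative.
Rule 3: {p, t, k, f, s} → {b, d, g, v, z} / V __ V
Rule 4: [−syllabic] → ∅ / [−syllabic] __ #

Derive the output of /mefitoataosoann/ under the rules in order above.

mevizoazaozoan

Rule 1 (pre-rhotic lowering): no segment meets the environment; /mefitoataosoann/ is unchanged.
Rule 2 (intervocalic spirantization): /t/ is a stop between vowels /i/ and /o/, so it spirantizes to the fricative [s]. /t/ is a stop between vowels /a/ and /a/, so it spirantizes to the fricative [s]. /mefitoataosoann/ → mefisoasaosoann.
Rule 3 (intervocalic voicing): /f/ is a voiceless obstruent between vowels /e/ and /i/, so it voices to [v]. /s/ is a voiceless obstruent between vowels /i/ and /o/, so it voices to [z]. /s/ is a voiceless obstruent between vowels /a/ and /a/, so it voices to [z]. /s/ is a voiceless obstruent between vowels /o/ and /o/, so it voices to [z]. /mefisoasaosoann/ → mevizoazaozoann.
Rule 4 (final cluster simplification): /n/ is the second consonant of a word-final cluster /nn/, so it deletes. /mevizoazaozoann/ → mevizoazaozoan.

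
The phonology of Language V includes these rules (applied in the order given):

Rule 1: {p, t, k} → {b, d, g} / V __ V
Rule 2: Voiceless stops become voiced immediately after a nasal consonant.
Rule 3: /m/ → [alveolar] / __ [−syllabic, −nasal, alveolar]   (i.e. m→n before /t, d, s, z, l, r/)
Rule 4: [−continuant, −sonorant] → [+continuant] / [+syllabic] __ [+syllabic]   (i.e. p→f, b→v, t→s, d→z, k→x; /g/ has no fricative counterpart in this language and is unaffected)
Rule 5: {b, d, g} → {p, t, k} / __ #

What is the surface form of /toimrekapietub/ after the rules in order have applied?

Rule 1 (intervocalic voicing): /k/ is a voiceless stop between vowels /e/ and /a/, so it voices to [g]. /p/ is a voiceless stop between vowels /a/ and /i/, so it voices to [b]. /t/ is a voiceless stop between vowels /e/ and /u/, so it voices to [d]. /toimrekapietub/ → toimregabiedub.
Rule 2 (post-nasal voicing): no segment meets the environment; /toimregabiedub/ is unchanged.
Rule 3 (nasal place assimilation): /m/ precedes the alveolar consonant /r/, so it assimilates in place to [n]. /toimregabiedub/ → toinregabiedub.
Rule 4 (intervocalic spirantization): /b/ is a stop between vowels /a/ and /i/, so it spirantizes to the fricative [v]. /d/ is a stop between vowels /e/ and /u/, so it spirantizes to the fricative [z]. /toinregabiedub/ → toinregaviezub.
Rule 5 (final devoicing): /b/ is a voiced stop in word-final position, so it devoices to [p]. /toinregaviezub/ → toinregaviezup.

toinregaviezup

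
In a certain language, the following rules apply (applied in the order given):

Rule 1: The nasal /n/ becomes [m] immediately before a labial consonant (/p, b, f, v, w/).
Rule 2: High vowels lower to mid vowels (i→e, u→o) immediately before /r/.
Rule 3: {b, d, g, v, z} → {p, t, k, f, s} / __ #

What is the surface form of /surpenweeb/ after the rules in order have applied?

sorpemweep

Rule 1 (nasal place assimilation): /n/ precedes the labial consonant /w/, so it assimilates in place to [m]. /surpenweeb/ → surpemweeb.
Rule 2 (pre-rhotic lowering): /u/ is a high vowel immediately before /r/, so it lowers to [o]. /surpemweeb/ → sorpemweeb.
Rule 3 (final devoicing): /b/ is a voiced obstruent in word-final position, so it devoices to [p]. /sorpemweeb/ → sorpemweep.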